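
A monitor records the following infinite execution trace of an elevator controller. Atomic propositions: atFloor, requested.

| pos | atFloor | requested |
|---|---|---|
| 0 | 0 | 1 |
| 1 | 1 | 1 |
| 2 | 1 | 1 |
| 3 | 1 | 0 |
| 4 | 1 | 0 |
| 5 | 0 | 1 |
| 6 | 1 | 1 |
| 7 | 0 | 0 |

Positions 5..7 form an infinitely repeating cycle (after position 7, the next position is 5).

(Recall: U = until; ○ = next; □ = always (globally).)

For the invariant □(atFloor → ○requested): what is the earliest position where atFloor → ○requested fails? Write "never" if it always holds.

Check atFloor → ○requested at each position in order: 0 ✓, 1 ✓.
At position 2 the labels are {atFloor, requested} and the next position 3 has {atFloor}, so atFloor → ○requested is false there. This is the first violation.

2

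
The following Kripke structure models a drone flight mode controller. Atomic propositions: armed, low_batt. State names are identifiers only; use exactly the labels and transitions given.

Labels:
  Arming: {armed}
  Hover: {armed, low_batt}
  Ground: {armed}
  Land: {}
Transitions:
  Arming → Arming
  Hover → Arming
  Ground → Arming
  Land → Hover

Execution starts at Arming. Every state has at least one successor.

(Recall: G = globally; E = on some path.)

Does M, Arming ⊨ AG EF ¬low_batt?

States satisfying EF ¬low_batt: {Arming, Hover, Ground, Land}.
States satisfying AG EF ¬low_batt: {Arming, Hover, Ground, Land}.
Every state reachable from Arming satisfies EF ¬low_batt.
Arming ∈ Sat(AG EF ¬low_batt).

Satisfied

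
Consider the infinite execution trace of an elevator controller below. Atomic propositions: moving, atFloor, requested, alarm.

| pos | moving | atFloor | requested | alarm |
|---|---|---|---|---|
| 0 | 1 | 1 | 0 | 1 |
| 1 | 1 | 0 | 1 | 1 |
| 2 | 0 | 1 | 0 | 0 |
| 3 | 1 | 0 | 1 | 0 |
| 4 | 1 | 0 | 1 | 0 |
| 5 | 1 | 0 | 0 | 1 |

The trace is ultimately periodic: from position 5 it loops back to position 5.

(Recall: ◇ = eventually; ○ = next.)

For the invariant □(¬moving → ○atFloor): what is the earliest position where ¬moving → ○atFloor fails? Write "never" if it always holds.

2

Check ¬moving → ○atFloor at each position in order: 0 ✓, 1 ✓.
At position 2 the labels are {atFloor} and the next position 3 has {moving, requested}, so ¬moving → ○atFloor is false there. This is the first violation.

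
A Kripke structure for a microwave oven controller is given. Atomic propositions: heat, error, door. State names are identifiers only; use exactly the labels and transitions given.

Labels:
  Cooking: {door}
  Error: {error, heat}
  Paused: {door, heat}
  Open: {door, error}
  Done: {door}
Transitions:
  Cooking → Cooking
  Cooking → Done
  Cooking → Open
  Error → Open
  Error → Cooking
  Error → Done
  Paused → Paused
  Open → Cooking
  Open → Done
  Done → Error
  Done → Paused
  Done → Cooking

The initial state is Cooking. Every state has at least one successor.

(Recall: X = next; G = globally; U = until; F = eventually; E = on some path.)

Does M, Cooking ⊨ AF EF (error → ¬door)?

States satisfying EF (error → ¬door): {Cooking, Error, Paused, Open, Done}.
States satisfying AF EF (error → ¬door): {Cooking, Error, Paused, Open, Done}.
Cooking ∈ Sat(AF EF (error → ¬door)).

Satisfied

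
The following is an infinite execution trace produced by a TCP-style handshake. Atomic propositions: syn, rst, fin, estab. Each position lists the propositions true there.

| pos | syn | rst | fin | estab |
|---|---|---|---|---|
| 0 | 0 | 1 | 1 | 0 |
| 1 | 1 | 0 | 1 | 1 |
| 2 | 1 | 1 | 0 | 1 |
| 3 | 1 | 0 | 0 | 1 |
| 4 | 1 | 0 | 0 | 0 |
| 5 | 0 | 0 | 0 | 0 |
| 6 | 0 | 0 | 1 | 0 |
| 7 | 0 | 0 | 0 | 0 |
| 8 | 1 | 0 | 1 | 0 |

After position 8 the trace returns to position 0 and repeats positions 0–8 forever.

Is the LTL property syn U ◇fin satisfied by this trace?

Satisfied

Walking from position 0: ◇fin first holds at position 0, and syn holds at every earlier position along the way, so syn U ◇fin holds.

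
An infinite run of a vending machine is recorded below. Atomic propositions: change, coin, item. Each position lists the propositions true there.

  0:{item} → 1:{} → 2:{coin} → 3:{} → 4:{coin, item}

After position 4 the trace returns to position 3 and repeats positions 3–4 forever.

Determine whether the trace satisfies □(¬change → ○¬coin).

¬change → ○¬coin must hold at every position from 0 onward. It fails at position 1, so □(¬change → ○¬coin) is false.
Positions where ¬change holds: 0, 1, 2, 3, 4.
Check ○¬coin at each: 0→ok, 1→fails, 2→ok, 3→fails, 4→ok.

Does not hold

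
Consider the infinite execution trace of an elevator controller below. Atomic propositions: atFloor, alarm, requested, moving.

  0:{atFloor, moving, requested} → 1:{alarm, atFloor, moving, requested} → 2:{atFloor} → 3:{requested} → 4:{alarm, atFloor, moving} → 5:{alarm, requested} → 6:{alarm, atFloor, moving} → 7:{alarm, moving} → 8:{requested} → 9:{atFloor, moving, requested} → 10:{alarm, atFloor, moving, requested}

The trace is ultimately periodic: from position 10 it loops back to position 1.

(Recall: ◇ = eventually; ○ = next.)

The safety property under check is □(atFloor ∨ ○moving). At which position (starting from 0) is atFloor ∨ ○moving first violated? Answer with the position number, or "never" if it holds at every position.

Check atFloor ∨ ○moving at each position in order: 0 ✓, 1 ✓, 2 ✓, 3 ✓, 4 ✓, 5 ✓, 6 ✓.
At position 7 the labels are {alarm, moving} and the next position 8 has {requested}, so atFloor ∨ ○moving is false there. This is the first violation.

7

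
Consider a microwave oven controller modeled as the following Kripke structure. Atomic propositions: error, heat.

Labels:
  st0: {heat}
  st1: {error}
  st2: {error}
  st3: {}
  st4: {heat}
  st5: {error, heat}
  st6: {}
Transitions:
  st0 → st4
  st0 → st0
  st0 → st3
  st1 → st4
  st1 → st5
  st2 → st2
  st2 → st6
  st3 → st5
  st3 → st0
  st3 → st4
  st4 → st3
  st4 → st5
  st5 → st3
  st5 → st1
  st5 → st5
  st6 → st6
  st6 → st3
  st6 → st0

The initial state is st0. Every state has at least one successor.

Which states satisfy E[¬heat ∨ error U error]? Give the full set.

States satisfying ¬heat ∨ error: {st1, st2, st3, st5, st6}.
States satisfying error: {st1, st2, st5}.
States satisfying E[¬heat ∨ error U error]: {st1, st2, st3, st5, st6}.

{st1, st2, st3, st5, st6}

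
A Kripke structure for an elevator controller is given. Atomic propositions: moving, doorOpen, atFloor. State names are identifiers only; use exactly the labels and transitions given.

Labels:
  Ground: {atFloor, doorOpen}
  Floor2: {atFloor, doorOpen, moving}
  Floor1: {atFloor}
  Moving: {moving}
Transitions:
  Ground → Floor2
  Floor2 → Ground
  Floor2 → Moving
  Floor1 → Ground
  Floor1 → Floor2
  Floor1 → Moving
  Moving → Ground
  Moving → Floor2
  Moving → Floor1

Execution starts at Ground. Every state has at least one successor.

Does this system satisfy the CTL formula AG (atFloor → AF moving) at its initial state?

States satisfying atFloor → AF moving: {Ground, Floor2, Floor1, Moving}.
States satisfying AG (atFloor → AF moving): {Ground, Floor2, Floor1, Moving}.
Every state reachable from Ground satisfies atFloor → AF moving.
Ground ∈ Sat(AG (atFloor → AF moving)).

Holds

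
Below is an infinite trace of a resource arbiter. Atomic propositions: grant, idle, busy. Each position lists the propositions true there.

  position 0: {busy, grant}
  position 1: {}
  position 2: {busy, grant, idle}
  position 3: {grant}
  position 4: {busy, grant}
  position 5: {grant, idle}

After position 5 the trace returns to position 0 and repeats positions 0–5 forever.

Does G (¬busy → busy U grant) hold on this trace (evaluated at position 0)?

Does not hold

¬busy → busy U grant must hold at every position from 0 onward. It fails at position 1, so G (¬busy → busy U grant) is false.
Positions where ¬busy holds: 1, 3, 5.
Check busy U grant at each: 1→fails, 3→ok, 5→ok.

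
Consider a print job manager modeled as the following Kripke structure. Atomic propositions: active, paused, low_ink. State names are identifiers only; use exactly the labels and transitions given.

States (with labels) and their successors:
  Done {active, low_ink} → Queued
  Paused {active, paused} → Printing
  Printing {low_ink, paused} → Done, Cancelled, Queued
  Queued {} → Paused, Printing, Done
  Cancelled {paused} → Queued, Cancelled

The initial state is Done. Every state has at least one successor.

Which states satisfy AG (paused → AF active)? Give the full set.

none

States satisfying paused → AF active: {Done, Paused, Queued}.
States satisfying AG (paused → AF active): ∅.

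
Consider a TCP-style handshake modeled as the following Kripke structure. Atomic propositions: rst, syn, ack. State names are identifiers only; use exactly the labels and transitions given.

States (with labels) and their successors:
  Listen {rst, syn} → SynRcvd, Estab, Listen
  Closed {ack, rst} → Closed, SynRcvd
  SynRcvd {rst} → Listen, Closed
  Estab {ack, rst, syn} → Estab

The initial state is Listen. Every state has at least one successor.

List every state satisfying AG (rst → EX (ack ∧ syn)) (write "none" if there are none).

{Estab}

States satisfying rst → EX (ack ∧ syn): {Listen, Estab}.
States satisfying AG (rst → EX (ack ∧ syn)): {Estab}.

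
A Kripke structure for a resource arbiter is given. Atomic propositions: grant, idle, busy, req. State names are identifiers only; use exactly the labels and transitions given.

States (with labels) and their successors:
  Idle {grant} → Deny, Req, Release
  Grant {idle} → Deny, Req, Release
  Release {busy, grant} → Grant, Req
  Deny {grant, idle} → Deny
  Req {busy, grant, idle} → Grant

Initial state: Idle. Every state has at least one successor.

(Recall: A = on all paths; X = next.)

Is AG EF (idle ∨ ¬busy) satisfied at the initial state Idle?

States satisfying EF (idle ∨ ¬busy): {Idle, Grant, Release, Deny, Req}.
States satisfying AG EF (idle ∨ ¬busy): {Idle, Grant, Release, Deny, Req}.
Every state reachable from Idle satisfies EF (idle ∨ ¬busy).
Idle ∈ Sat(AG EF (idle ∨ ¬busy)).

Satisfied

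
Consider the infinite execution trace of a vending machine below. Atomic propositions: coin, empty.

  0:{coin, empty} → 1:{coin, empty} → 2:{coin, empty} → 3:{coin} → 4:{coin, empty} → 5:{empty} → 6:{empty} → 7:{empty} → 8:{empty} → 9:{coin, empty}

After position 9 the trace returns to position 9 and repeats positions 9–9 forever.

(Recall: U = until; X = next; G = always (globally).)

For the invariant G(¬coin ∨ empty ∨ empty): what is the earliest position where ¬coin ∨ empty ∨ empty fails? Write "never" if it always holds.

Check ¬coin ∨ empty ∨ empty at each position in order: 0 ✓, 1 ✓, 2 ✓.
At position 3 the labels are {coin}, so ¬coin ∨ empty ∨ empty is false there. This is the first violation.

3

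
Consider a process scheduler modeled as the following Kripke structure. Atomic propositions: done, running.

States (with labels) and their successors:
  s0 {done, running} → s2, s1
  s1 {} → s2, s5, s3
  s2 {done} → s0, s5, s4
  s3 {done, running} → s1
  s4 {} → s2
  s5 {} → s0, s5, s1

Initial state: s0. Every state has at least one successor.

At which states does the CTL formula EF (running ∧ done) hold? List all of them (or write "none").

States satisfying running ∧ done: {s0, s3}.
States satisfying EF (running ∧ done): {s0, s1, s2, s3, s4, s5}.

{s0, s1, s2, s3, s4, s5}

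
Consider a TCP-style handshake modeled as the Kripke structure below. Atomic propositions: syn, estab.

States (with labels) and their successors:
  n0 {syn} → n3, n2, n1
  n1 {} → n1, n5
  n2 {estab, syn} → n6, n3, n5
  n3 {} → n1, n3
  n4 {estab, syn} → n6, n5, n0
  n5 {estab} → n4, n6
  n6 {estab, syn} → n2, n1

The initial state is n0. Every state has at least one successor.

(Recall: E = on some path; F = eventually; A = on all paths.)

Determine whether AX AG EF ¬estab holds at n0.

States satisfying AG EF ¬estab: {n0, n1, n2, n3, n4, n5, n6}.
States satisfying AX AG EF ¬estab: {n0, n1, n2, n3, n4, n5, n6}.
n0 ∈ Sat(AX AG EF ¬estab).

Satisfied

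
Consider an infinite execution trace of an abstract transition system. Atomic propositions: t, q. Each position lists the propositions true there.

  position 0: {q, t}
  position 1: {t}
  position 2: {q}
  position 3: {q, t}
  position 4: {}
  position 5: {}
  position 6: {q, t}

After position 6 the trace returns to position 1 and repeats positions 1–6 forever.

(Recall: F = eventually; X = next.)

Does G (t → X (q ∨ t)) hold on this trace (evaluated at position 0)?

t → X (q ∨ t) must hold at every position from 0 onward. It fails at position 3, so G (t → X (q ∨ t)) is false.
Positions where t holds: 0, 1, 3, 6.
Check X (q ∨ t) at each: 0→ok, 1→ok, 3→fails, 6→ok.

Violated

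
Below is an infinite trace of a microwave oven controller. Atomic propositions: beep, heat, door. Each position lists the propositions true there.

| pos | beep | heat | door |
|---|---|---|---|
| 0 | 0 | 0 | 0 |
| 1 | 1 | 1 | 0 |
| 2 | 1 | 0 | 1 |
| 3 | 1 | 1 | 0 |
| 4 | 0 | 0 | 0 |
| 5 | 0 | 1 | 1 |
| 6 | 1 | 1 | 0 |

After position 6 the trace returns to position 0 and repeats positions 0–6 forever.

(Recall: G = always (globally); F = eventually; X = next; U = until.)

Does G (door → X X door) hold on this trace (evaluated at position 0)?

Violated

door → X X door must hold at every position from 0 onward. It fails at position 2, so G (door → X X door) is false.
Positions where door holds: 2, 5.
Check X X door at each: 2→fails, 5→fails.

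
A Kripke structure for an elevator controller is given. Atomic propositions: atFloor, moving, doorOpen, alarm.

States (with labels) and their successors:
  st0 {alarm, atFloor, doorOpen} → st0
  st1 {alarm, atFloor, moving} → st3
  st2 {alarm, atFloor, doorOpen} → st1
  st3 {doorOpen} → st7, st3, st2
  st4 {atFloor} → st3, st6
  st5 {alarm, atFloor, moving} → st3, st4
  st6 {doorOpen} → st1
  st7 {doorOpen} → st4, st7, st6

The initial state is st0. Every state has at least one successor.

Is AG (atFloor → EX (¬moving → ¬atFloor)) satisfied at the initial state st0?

No

States satisfying atFloor → EX (¬moving → ¬atFloor): {st1, st2, st3, st4, st5, st6, st7}.
States satisfying AG (atFloor → EX (¬moving → ¬atFloor)): {st1, st2, st3, st4, st5, st6, st7}.
st0 is reachable from st0 and violates atFloor → EX (¬moving → ¬atFloor), so AG fails at st0.
st0 ∉ Sat(AG (atFloor → EX (¬moving → ¬atFloor))).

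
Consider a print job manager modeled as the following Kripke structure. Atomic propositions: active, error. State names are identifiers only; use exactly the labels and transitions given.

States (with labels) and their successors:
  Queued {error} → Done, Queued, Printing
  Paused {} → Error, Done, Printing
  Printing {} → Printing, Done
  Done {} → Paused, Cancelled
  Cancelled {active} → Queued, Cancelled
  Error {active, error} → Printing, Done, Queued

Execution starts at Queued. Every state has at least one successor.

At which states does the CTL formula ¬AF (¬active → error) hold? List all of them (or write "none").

{Paused, Printing, Done}

States satisfying ¬active → error: {Queued, Cancelled, Error}.
States satisfying AF (¬active → error): {Queued, Cancelled, Error}.
States satisfying ¬AF (¬active → error): {Paused, Printing, Done}.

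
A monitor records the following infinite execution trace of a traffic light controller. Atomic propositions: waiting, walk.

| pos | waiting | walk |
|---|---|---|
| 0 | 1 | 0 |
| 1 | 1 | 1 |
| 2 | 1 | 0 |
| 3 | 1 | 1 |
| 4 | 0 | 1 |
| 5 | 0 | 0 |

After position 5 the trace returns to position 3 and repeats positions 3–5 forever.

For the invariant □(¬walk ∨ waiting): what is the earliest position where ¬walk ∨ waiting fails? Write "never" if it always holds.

Check ¬walk ∨ waiting at each position in order: 0 ✓, 1 ✓, 2 ✓, 3 ✓.
At position 4 the labels are {walk}, so ¬walk ∨ waiting is false there. This is the first violation.

4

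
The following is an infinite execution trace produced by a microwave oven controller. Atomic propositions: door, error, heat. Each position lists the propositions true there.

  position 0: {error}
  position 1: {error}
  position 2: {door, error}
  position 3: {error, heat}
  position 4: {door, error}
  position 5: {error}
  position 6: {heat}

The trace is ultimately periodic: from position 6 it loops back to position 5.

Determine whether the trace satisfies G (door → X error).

door → X error holds at every position 0..6, and those are all positions ever visited, so G (door → X error) holds.
Positions where door holds: 2, 4.
Check X error at each: 2→ok, 4→ok.

Holds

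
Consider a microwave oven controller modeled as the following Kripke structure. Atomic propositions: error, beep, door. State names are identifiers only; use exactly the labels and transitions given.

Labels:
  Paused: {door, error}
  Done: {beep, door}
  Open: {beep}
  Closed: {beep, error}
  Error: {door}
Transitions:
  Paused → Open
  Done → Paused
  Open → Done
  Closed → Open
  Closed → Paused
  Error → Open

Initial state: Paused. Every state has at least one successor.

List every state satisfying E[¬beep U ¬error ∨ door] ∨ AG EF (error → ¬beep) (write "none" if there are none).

{Paused, Done, Open, Closed, Error}

States satisfying ¬beep: {Paused, Error}.
States satisfying ¬error ∨ door: {Paused, Done, Open, Error}.
States satisfying E[¬beep U ¬error ∨ door]: {Paused, Done, Open, Error}.
States satisfying EF (error → ¬beep): {Paused, Done, Open, Closed, Error}.
States satisfying AG EF (error → ¬beep): {Paused, Done, Open, Closed, Error}.
States satisfying E[¬beep U ¬error ∨ door] ∨ AG EF (error → ¬beep): {Paused, Done, Open, Closed, Error}.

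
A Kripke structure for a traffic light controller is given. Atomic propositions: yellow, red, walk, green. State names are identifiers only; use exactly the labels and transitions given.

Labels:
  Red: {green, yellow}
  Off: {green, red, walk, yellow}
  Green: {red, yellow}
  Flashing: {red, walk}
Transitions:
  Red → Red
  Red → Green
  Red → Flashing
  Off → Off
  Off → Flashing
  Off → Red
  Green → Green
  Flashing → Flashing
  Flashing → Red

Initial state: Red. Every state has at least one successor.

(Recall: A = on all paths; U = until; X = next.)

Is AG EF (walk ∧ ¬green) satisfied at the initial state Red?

States satisfying EF (walk ∧ ¬green): {Red, Off, Flashing}.
States satisfying AG EF (walk ∧ ¬green): ∅.
Green is reachable from Red and violates EF (walk ∧ ¬green), so AG fails at Red.
Red ∉ Sat(AG EF (walk ∧ ¬green)).

No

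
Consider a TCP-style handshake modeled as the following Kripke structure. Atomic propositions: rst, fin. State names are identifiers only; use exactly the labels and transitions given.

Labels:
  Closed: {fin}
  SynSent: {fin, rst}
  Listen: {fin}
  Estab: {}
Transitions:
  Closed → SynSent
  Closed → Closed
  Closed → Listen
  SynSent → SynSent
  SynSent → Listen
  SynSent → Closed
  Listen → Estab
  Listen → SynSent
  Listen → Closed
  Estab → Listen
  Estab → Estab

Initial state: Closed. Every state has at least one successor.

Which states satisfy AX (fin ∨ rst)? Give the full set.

States satisfying fin ∨ rst: {Closed, SynSent, Listen}.
States satisfying AX (fin ∨ rst): {Closed, SynSent}.

{Closed, SynSent}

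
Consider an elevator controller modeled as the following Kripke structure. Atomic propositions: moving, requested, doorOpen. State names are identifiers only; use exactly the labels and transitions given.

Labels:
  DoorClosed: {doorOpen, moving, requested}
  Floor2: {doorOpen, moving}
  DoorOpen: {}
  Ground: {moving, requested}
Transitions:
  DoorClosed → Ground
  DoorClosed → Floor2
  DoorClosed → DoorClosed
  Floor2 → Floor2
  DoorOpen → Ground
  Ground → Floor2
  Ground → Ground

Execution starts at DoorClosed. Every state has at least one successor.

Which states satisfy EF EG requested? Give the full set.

{DoorClosed, DoorOpen, Ground}

States satisfying EG requested: {DoorClosed, Ground}.
States satisfying EF EG requested: {DoorClosed, DoorOpen, Ground}.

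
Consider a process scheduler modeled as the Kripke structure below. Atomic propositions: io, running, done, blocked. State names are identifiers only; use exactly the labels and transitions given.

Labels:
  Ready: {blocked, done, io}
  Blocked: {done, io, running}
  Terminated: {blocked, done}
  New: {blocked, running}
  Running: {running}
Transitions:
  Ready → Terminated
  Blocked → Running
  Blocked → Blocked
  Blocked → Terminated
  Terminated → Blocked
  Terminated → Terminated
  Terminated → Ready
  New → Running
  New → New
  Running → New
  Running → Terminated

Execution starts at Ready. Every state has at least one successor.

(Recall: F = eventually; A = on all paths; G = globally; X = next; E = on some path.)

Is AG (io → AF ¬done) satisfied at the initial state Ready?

States satisfying io → AF ¬done: {Terminated, New, Running}.
States satisfying AG (io → AF ¬done): ∅.
Blocked is reachable from Ready and violates io → AF ¬done, so AG fails at Ready.
Ready ∉ Sat(AG (io → AF ¬done)).

Violated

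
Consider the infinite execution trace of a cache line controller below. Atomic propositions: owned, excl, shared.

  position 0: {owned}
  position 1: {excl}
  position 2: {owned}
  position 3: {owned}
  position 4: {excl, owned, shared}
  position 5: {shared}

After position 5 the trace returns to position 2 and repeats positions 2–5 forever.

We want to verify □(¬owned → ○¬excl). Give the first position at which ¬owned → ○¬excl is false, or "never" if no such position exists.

never

¬owned → ○¬excl holds at every position 0..5, and those are all the positions the trace ever visits, so the invariant □(¬owned → ○¬excl) is never violated.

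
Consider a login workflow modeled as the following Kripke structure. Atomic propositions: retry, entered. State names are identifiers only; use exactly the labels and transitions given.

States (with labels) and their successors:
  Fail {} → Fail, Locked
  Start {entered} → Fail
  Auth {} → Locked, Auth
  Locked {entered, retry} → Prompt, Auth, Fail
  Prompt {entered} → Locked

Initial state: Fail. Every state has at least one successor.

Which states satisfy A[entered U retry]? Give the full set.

States satisfying entered: {Start, Locked, Prompt}.
States satisfying retry: {Locked}.
States satisfying A[entered U retry]: {Locked, Prompt}.

{Locked, Prompt}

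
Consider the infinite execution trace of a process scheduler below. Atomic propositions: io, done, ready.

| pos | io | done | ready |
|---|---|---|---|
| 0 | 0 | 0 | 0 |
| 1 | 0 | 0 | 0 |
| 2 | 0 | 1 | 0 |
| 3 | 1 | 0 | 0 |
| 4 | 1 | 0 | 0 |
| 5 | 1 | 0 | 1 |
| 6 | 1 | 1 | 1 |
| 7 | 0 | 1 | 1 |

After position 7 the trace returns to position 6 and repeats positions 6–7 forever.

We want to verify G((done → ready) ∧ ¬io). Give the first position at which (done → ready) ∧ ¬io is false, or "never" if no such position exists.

Check (done → ready) ∧ ¬io at each position in order: 0 ✓, 1 ✓.
At position 2 the labels are {done}, so (done → ready) ∧ ¬io is false there. This is the first violation.

2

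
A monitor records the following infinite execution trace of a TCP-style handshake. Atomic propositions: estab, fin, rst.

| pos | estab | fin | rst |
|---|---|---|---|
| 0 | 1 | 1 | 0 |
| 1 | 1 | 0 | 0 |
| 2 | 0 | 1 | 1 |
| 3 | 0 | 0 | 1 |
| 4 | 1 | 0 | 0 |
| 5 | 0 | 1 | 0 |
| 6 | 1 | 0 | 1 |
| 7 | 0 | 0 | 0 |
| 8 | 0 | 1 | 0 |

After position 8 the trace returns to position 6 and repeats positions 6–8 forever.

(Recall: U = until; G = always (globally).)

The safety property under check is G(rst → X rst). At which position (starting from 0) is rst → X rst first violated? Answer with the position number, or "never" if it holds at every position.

Check rst → X rst at each position in order: 0 ✓, 1 ✓, 2 ✓.
At position 3 the labels are {rst} and the next position 4 has {estab}, so rst → X rst is false there. This is the first violation.

3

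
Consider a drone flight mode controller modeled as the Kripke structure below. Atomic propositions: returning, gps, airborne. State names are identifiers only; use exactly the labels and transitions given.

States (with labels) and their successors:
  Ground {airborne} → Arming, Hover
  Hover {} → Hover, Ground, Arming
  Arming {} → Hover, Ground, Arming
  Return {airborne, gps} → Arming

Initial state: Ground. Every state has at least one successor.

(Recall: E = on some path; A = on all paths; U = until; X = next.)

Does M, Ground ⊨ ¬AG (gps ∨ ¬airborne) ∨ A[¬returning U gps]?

Yes

States satisfying gps ∨ ¬airborne: {Hover, Arming, Return}.
States satisfying AG (gps ∨ ¬airborne): ∅.
States satisfying ¬AG (gps ∨ ¬airborne): {Ground, Hover, Arming, Return}.
States satisfying ¬returning: {Ground, Hover, Arming, Return}.
States satisfying gps: {Return}.
States satisfying A[¬returning U gps]: {Return}.
States satisfying ¬AG (gps ∨ ¬airborne) ∨ A[¬returning U gps]: {Ground, Hover, Arming, Return}.
Ground ∈ Sat(¬AG (gps ∨ ¬airborne) ∨ A[¬returning U gps]).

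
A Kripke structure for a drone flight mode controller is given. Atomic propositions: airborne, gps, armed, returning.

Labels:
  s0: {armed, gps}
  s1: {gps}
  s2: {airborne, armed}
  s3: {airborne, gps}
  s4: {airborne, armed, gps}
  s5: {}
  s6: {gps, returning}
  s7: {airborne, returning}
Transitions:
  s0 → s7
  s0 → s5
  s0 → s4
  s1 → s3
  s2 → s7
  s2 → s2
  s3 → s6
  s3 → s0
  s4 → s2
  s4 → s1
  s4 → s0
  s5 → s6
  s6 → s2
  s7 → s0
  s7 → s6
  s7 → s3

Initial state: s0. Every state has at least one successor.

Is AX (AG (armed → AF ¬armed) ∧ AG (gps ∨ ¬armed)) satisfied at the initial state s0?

Violated

States satisfying AG (armed → AF ¬armed) ∧ AG (gps ∨ ¬armed): ∅.
States satisfying AX (AG (armed → AF ¬armed) ∧ AG (gps ∨ ¬armed)): ∅.
s0 ∉ Sat(AX (AG (armed → AF ¬armed) ∧ AG (gps ∨ ¬armed))).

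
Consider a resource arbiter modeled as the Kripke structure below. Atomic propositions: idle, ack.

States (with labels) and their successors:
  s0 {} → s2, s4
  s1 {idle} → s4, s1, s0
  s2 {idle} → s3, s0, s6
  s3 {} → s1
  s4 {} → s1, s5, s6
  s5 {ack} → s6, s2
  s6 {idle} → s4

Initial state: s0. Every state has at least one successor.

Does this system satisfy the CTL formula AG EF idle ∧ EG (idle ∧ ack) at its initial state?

States satisfying EF idle: {s0, s1, s2, s3, s4, s5, s6}.
States satisfying AG EF idle: {s0, s1, s2, s3, s4, s5, s6}.
States satisfying idle ∧ ack: ∅.
States satisfying EG (idle ∧ ack): ∅.
States satisfying AG EF idle ∧ EG (idle ∧ ack): ∅.
s0 ∉ Sat(AG EF idle ∧ EG (idle ∧ ack)).

No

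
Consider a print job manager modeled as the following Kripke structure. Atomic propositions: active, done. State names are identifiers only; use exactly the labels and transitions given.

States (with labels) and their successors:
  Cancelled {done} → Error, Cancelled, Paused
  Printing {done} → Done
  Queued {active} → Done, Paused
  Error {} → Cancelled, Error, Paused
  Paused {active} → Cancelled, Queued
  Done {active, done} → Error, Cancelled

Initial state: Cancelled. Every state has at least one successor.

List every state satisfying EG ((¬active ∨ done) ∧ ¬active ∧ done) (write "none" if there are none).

States satisfying (¬active ∨ done) ∧ ¬active ∧ done: {Cancelled, Printing}.
States satisfying EG ((¬active ∨ done) ∧ ¬active ∧ done): {Cancelled}.

{Cancelled}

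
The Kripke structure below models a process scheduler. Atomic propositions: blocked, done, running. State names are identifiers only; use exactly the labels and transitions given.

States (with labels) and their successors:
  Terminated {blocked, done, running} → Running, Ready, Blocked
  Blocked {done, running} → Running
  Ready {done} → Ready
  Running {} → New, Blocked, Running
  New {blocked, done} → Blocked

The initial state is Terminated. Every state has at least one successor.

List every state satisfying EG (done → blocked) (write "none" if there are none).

{Terminated, Running}

States satisfying done → blocked: {Terminated, Running, New}.
States satisfying EG (done → blocked): {Terminated, Running}.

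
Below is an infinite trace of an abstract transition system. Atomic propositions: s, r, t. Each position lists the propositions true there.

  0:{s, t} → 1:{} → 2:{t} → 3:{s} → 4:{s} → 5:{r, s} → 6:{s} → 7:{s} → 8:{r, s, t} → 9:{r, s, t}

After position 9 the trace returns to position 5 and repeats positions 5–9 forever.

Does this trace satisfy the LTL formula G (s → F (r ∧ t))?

s → F (r ∧ t) holds at every position 0..9, and those are all positions ever visited, so G (s → F (r ∧ t)) holds.
Positions where s holds: 0, 3, 4, 5, 6, 7, 8, 9.
Check F (r ∧ t) at each: 0→ok, 3→ok, 4→ok, 5→ok, 6→ok, 7→ok, 8→ok, 9→ok.

Satisfied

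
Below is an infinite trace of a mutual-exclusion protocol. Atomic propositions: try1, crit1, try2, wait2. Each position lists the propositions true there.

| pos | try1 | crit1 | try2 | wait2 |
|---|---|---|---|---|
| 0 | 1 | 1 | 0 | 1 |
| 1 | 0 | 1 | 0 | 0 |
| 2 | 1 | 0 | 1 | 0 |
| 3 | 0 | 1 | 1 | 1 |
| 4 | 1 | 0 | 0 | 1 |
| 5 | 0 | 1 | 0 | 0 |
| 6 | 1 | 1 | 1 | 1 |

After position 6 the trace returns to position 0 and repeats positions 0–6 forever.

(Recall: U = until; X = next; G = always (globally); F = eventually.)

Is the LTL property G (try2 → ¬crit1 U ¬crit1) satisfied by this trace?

Does not hold

try2 → ¬crit1 U ¬crit1 must hold at every position from 0 onward. It fails at position 3, so G (try2 → ¬crit1 U ¬crit1) is false.
Positions where try2 holds: 2, 3, 6.
Check ¬crit1 U ¬crit1 at each: 2→ok, 3→fails, 6→fails.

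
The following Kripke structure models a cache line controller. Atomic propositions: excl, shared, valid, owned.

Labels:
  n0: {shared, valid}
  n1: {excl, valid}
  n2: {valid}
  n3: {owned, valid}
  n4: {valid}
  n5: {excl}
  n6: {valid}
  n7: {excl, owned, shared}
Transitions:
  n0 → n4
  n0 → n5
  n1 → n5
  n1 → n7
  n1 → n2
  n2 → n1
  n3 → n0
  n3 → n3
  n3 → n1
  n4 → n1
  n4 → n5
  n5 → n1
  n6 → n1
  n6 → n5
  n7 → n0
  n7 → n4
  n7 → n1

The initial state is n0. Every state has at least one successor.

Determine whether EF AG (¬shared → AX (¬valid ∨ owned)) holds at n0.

Violated

States satisfying AG (¬shared → AX (¬valid ∨ owned)): ∅.
States satisfying EF AG (¬shared → AX (¬valid ∨ owned)): ∅.
No suitable path/successor from n0 witnesses the formula.
n0 ∉ Sat(EF AG (¬shared → AX (¬valid ∨ owned))).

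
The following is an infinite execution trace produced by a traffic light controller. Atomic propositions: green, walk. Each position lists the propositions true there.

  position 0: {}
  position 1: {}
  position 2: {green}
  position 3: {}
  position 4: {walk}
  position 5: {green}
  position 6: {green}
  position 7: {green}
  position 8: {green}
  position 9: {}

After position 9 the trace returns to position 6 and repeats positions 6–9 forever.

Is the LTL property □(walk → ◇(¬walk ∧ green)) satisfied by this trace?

walk → ◇(¬walk ∧ green) holds at every position 0..9, and those are all positions ever visited, so □(walk → ◇(¬walk ∧ green)) holds.
Positions where walk holds: 4.
Check ◇(¬walk ∧ green) at each: 4→ok.

Yes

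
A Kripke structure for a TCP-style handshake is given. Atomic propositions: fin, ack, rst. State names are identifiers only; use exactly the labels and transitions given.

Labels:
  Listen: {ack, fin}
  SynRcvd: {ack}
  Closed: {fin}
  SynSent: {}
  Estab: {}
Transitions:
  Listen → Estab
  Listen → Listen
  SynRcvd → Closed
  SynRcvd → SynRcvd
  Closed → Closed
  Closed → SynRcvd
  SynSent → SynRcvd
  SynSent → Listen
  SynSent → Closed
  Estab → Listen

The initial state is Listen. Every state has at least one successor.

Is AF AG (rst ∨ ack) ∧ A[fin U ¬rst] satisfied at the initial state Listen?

States satisfying AG (rst ∨ ack): ∅.
States satisfying AF AG (rst ∨ ack): ∅.
States satisfying fin: {Listen, Closed}.
States satisfying ¬rst: {Listen, SynRcvd, Closed, SynSent, Estab}.
States satisfying A[fin U ¬rst]: {Listen, SynRcvd, Closed, SynSent, Estab}.
States satisfying AF AG (rst ∨ ack) ∧ A[fin U ¬rst]: ∅.
Listen ∉ Sat(AF AG (rst ∨ ack) ∧ A[fin U ¬rst]).

Does not hold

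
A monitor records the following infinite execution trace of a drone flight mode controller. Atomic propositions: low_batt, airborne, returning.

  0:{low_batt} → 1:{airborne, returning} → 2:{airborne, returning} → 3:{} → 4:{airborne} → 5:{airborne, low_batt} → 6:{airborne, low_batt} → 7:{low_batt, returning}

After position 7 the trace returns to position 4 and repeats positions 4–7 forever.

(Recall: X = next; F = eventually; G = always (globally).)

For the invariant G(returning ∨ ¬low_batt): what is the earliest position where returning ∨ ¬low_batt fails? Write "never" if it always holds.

At position 0 the labels are {low_batt}, so returning ∨ ¬low_batt is false there. This is the first violation.

0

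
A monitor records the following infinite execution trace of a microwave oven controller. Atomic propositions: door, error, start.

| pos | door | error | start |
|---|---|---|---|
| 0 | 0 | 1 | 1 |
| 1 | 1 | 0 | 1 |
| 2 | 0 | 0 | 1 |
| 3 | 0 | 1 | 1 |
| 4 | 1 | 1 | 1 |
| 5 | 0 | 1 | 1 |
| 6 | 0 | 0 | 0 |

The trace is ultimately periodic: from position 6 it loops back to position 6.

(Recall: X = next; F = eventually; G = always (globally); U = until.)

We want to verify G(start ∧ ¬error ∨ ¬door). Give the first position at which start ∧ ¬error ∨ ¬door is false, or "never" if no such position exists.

Check start ∧ ¬error ∨ ¬door at each position in order: 0 ✓, 1 ✓, 2 ✓, 3 ✓.
At position 4 the labels are {door, error, start}, so start ∧ ¬error ∨ ¬door is false there. This is the first violation.

4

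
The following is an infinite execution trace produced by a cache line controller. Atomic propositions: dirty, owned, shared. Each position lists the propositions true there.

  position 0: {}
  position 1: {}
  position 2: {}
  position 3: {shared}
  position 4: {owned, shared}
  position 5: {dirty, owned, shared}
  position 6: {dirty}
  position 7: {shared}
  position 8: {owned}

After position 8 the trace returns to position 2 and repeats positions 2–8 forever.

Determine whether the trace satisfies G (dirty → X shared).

No

dirty → X shared must hold at every position from 0 onward. It fails at position 5, so G (dirty → X shared) is false.
Positions where dirty holds: 5, 6.
Check X shared at each: 5→fails, 6→ok.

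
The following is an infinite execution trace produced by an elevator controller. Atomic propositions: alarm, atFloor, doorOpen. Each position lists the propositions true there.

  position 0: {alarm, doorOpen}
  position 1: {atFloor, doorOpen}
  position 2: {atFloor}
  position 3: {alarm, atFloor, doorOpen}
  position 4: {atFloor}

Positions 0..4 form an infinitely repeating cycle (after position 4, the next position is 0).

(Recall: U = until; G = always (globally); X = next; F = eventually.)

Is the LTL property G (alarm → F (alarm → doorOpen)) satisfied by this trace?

alarm → F (alarm → doorOpen) holds at every position 0..4, and those are all positions ever visited, so G (alarm → F (alarm → doorOpen)) holds.
Positions where alarm holds: 0, 3.
Check F (alarm → doorOpen) at each: 0→ok, 3→ok.

Holds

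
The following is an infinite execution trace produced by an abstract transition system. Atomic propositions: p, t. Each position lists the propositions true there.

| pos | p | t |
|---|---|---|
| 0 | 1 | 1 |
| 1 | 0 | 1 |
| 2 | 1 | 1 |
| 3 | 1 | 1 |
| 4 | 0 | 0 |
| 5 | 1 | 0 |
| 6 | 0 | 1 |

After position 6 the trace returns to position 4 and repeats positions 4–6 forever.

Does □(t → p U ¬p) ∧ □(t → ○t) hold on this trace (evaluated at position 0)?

Does not hold

t → p U ¬p holds at every position 0..6, and those are all positions ever visited, so □(t → p U ¬p) holds.
Positions where t holds: 0, 1, 2, 3, 6.
Check p U ¬p at each: 0→ok, 1→ok, 2→ok, 3→ok, 6→ok.
t → ○t must hold at every position from 0 onward. It fails at position 3, so □(t → ○t) is false.
Positions where t holds: 0, 1, 2, 3, 6.
Check ○t at each: 0→ok, 1→ok, 2→ok, 3→fails, 6→fails.
At position 0: □(t → p U ¬p) is true; □(t → ○t) is false; so □(t → p U ¬p) ∧ □(t → ○t) is false.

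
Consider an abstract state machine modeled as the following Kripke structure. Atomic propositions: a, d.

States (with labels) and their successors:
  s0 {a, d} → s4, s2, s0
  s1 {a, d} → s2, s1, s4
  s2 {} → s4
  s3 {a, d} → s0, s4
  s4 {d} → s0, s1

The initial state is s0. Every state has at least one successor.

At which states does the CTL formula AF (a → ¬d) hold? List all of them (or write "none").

{s2, s4}

States satisfying a → ¬d: {s2, s4}.
States satisfying AF (a → ¬d): {s2, s4}.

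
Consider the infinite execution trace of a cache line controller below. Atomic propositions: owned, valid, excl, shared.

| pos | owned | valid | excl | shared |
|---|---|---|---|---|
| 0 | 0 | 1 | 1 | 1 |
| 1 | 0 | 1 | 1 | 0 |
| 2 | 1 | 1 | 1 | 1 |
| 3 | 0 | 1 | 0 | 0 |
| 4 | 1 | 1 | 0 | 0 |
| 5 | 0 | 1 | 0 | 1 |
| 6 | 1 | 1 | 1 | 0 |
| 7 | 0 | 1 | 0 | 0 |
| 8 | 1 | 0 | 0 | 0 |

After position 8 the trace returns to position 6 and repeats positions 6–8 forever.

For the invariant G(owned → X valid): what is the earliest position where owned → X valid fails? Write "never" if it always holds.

owned → X valid holds at every position 0..8, and those are all the positions the trace ever visits, so the invariant G(owned → X valid) is never violated.

never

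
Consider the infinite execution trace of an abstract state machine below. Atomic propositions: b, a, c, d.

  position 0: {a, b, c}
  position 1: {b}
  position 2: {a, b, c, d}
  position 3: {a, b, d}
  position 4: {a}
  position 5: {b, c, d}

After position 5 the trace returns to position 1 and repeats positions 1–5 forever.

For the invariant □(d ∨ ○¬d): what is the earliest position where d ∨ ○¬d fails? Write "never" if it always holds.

Check d ∨ ○¬d at each position in order: 0 ✓.
At position 1 the labels are {b} and the next position 2 has {a, b, c, d}, so d ∨ ○¬d is false there. This is the first violation.

1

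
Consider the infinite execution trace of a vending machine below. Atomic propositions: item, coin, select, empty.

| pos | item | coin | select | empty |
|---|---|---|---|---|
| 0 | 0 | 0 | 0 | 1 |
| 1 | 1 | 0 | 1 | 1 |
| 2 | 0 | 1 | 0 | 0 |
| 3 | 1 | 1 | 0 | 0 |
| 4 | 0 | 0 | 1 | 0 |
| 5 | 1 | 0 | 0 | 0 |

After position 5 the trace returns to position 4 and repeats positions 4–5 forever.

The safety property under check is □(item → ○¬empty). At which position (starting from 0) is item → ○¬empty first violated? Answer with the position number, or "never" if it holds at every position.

never

item → ○¬empty holds at every position 0..5, and those are all the positions the trace ever visits, so the invariant □(item → ○¬empty) is never violated.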